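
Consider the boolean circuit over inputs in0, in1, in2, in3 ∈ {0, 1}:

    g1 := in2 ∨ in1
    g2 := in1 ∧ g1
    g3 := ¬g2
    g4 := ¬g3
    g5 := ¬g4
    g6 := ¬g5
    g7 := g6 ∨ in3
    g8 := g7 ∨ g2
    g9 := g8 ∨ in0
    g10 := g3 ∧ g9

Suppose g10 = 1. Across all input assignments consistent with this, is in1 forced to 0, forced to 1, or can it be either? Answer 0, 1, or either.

g10 = g3 ∧ g9 must be 1, so both g3 = 1 and g9 = 1.
g3 = ¬g2 must be 1, so g2 = 0.
g9 = g8 ∨ in0 must be 1, so at least one of g8, in0 is 1.
Every assignment with g10 = 1 has in1 = 0; there are 6 such assignment(s).

0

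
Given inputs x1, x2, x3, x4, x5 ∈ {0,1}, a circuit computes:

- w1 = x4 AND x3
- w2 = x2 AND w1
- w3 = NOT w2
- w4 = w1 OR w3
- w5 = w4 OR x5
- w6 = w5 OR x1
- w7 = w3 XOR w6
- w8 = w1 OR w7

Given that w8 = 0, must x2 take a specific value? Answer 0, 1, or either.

Both values of x2 occur among assignments with w8 = 0:
  x2=0: x1=0, x2=0, x3=0, x4=0, x5=0
  x2=1: x1=0, x2=1, x3=0, x4=0, x5=0

either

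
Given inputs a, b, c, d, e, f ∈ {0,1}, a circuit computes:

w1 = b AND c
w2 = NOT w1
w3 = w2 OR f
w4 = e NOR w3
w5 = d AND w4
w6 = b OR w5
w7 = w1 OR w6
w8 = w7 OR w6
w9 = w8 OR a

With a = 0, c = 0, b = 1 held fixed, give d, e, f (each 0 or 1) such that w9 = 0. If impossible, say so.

With a = 0, c = 0, b = 1 fixed, none of the 8 settings of d, e, f give w9 = 0.
For example, with d=0, e=0, f=0:
w1 = b AND c = 1 AND 0 = 0
w2 = NOT w1 = NOT 0 = 1
w3 = w2 OR f = 1 OR 0 = 1
w4 = e NOR w3 = 0 NOR 1 = 0
w5 = d AND w4 = 0 AND 0 = 0
w6 = b OR w5 = 1 OR 0 = 1
w7 = w1 OR w6 = 0 OR 1 = 1
w8 = w7 OR w6 = 1 OR 1 = 1
w9 = w8 OR a = 1 OR 0 = 1
giving w9 = 1 ≠ 0.

no solution exists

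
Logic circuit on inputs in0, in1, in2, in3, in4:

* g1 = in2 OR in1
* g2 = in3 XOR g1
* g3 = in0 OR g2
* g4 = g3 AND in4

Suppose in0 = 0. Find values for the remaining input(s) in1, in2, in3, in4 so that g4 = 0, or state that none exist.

g4 = g3 AND in4 must be 0, so at least one of g3, in4 is 0.
Check with in0 = 0 and in1=0, in2=1, in3=1, in4=0:
g1 = in2 OR in1 = 1 OR 0 = 1
g2 = in3 XOR g1 = 1 XOR 1 = 0
g3 = in0 OR g2 = 0 OR 0 = 0
g4 = g3 AND in4 = 0 AND 0 = 0
So g4 = 0.

in1=0 in2=1 in3=1 in4=0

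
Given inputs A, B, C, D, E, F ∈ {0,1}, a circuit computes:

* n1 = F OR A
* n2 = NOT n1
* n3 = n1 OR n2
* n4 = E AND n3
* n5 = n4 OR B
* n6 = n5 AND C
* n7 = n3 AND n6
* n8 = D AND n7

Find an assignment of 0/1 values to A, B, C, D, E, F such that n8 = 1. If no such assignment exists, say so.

A=0, B=0, C=1, D=1, E=1, F=1

n8 = D AND n7 must be 1, so both D = 1 and n7 = 1.
Check with A=0, B=0, C=1, D=1, E=1, F=1:
n1 = F OR A = 1 OR 0 = 1
n2 = NOT n1 = NOT 1 = 0
n3 = n1 OR n2 = 1 OR 0 = 1
n4 = E AND n3 = 1 AND 1 = 1
n5 = n4 OR B = 1 OR 0 = 1
n6 = n5 AND C = 1 AND 1 = 1
n7 = n3 AND n6 = 1 AND 1 = 1
n8 = D AND n7 = 1 AND 1 = 1
So n8 = 1 as required.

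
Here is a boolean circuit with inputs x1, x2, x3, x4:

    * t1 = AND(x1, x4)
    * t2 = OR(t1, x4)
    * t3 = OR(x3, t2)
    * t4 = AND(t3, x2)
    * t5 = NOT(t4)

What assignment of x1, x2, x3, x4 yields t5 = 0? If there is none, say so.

Check with x1=1, x2=1, x3=1, x4=1:
t1 = AND(x1, x4) = AND(1, 1) = 1
t2 = OR(t1, x4) = OR(1, 1) = 1
t3 = OR(x3, t2) = OR(1, 1) = 1
t4 = AND(t3, x2) = AND(1, 1) = 1
t5 = NOT(t4) = NOT 1 = 0
So t5 = 0 as required.

x1=1, x2=1, x3=1, x4=1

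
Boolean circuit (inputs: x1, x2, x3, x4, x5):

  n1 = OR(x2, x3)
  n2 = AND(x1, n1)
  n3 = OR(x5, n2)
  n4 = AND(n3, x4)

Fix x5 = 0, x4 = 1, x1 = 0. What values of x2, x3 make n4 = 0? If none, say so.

x2=0, x3=1

n4 = AND(n3, x4) must be 0, so at least one of n3, x4 is 0.
Check with x5 = 0, x4 = 1, x1 = 0 and x2=0, x3=1:
n1 = OR(x2, x3) = OR(0, 1) = 1
n2 = AND(x1, n1) = AND(0, 1) = 0
n3 = OR(x5, n2) = OR(0, 0) = 0
n4 = AND(n3, x4) = AND(0, 1) = 0
So n4 = 0.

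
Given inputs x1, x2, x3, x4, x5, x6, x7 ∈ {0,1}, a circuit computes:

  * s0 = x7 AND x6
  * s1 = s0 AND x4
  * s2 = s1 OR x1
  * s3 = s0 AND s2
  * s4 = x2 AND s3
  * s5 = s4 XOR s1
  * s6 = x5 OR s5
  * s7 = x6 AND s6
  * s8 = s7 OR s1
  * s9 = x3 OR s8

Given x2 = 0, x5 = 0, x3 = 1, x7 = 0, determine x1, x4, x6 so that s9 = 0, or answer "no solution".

no solution exists

With x2 = 0, x5 = 0, x3 = 1, x7 = 0 fixed, none of the 8 settings of x1, x4, x6 give s9 = 0.
For example, with x1=0, x4=0, x6=0:
s0 = x7 AND x6 = 0 AND 0 = 0
s1 = s0 AND x4 = 0 AND 0 = 0
s2 = s1 OR x1 = 0 OR 0 = 0
s3 = s0 AND s2 = 0 AND 0 = 0
s4 = x2 AND s3 = 0 AND 0 = 0
s5 = s4 XOR s1 = 0 XOR 0 = 0
s6 = x5 OR s5 = 0 OR 0 = 0
s7 = x6 AND s6 = 0 AND 0 = 0
s8 = s7 OR s1 = 0 OR 0 = 0
s9 = x3 OR s8 = 1 OR 0 = 1
giving s9 = 1 ≠ 0.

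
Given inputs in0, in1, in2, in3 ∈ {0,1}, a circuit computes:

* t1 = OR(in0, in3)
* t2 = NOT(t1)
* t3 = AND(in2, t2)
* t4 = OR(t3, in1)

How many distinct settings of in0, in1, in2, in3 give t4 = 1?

9

t4 = OR(t3, in1) must be 1, so at least one of t3, in1 is 1.
Enumerating the 16 input combinations, 9 give t4 = 1 and 7 give t4 = 0.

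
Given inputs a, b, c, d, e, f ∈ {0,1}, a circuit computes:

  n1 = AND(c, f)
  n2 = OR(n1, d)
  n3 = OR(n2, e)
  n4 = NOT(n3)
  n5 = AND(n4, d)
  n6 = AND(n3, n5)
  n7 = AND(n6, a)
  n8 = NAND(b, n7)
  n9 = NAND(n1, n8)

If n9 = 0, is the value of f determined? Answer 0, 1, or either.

1

n9 = NAND(n1, n8) must be 0, so both n1 = 1 and n8 = 1.
Every assignment with n9 = 0 has f = 1; there are 16 such assignment(s).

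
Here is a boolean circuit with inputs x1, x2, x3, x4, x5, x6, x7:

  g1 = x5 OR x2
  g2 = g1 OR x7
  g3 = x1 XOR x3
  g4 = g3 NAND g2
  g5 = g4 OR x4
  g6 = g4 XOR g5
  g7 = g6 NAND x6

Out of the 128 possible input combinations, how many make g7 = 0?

g7 = g6 NAND x6 must be 0, so both g6 = 1 and x6 = 1.
g6 = g4 XOR g5 must be 1, so g4 and g5 differ.
Enumerating the 128 input combinations, 14 give g7 = 0 and 114 give g7 = 1.

14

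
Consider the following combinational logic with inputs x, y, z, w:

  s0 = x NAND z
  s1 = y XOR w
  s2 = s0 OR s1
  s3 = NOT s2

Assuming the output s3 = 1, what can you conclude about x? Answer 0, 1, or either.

1

s3 = NOT s2 must be 1, so s2 = 0.
Every assignment with s3 = 1 has x = 1; there are 2 such assignment(s).
  x=1, y=0, z=1, w=0
  x=1, y=1, z=1, w=1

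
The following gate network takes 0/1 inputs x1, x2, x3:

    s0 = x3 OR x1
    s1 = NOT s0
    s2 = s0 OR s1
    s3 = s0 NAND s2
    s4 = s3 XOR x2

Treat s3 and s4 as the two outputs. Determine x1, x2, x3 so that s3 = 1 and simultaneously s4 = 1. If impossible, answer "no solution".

Check with x1=0, x2=0, x3=0:
s0 = x3 OR x1 = 0 OR 0 = 0
s1 = NOT s0 = NOT 0 = 1
s2 = s0 OR s1 = 0 OR 1 = 1
s3 = s0 NAND s2 = 0 NAND 1 = 1
s4 = s3 XOR x2 = 1 XOR 0 = 1
So s3 = 1 and s4 = 1.

x1=0, x2=0, x3=0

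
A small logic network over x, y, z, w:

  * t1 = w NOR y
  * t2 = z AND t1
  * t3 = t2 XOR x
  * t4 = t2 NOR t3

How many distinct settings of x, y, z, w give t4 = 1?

7

t4 = t2 NOR t3 must be 1, so both t2 = 0 and t3 = 0.
t2 = z AND t1 must be 0, so at least one of z, t1 is 0.
Enumerating the 16 input combinations, 7 give t4 = 1 and 9 give t4 = 0.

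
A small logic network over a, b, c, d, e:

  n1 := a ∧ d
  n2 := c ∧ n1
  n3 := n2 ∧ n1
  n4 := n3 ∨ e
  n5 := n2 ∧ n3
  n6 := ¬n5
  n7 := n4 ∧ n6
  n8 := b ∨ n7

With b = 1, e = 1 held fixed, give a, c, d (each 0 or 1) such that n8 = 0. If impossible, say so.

With b = 1, e = 1 fixed, none of the 8 settings of a, c, d give n8 = 0.
For example, with a=1, c=0, d=0:
n1 = a ∧ d = 1 ∧ 0 = 0
n2 = c ∧ n1 = 0 ∧ 0 = 0
n3 = n2 ∧ n1 = 0 ∧ 0 = 0
n4 = n3 ∨ e = 0 ∨ 1 = 1
n5 = n2 ∧ n3 = 0 ∧ 0 = 0
n6 = ¬n5 = ¬0 = 1
n7 = n4 ∧ n6 = 1 ∧ 1 = 1
n8 = b ∨ n7 = 1 ∨ 1 = 1
giving n8 = 1 ≠ 0.

no solution exists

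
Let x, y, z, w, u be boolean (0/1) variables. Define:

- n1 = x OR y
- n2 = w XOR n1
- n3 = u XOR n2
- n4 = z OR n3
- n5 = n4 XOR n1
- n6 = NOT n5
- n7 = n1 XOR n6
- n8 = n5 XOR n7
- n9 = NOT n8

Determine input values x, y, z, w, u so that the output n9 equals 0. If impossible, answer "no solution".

x=0, y=0, z=1, w=1, u=1

n9 = NOT n8 must be 0, so n8 = 1.
n8 = n5 XOR n7 must be 1, so n5 and n7 differ.
Check with x=0, y=0, z=1, w=1, u=1:
n1 = x OR y = 0 OR 0 = 0
n2 = w XOR n1 = 1 XOR 0 = 1
n3 = u XOR n2 = 1 XOR 1 = 0
n4 = z OR n3 = 1 OR 0 = 1
n5 = n4 XOR n1 = 1 XOR 0 = 1
n6 = NOT n5 = NOT 1 = 0
n7 = n1 XOR n6 = 0 XOR 0 = 0
n8 = n5 XOR n7 = 1 XOR 0 = 1
n9 = NOT n8 = NOT 1 = 0
So n9 = 0 as required.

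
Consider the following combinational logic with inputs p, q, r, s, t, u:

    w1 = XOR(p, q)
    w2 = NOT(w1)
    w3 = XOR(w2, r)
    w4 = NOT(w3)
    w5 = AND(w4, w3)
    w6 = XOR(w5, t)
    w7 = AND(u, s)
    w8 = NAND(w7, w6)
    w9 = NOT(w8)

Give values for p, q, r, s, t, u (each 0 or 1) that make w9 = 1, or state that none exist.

p=0, q=1, r=1, s=1, t=1, u=1

Check with p=0, q=1, r=1, s=1, t=1, u=1:
w1 = XOR(p, q) = XOR(0, 1) = 1
w2 = NOT(w1) = NOT 1 = 0
w3 = XOR(w2, r) = XOR(0, 1) = 1
w4 = NOT(w3) = NOT 1 = 0
w5 = AND(w4, w3) = AND(0, 1) = 0
w6 = XOR(w5, t) = XOR(0, 1) = 1
w7 = AND(u, s) = AND(1, 1) = 1
w8 = NAND(w7, w6) = NAND(1, 1) = 0
w9 = NOT(w8) = NOT 0 = 1
So w9 = 1 as required.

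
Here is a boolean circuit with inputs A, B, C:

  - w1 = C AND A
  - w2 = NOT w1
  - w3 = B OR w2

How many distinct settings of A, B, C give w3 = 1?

7

w3 = B OR w2 must be 1, so at least one of B, w2 is 1.
Enumerating the 8 input combinations, 7 give w3 = 1 and 1 give w3 = 0.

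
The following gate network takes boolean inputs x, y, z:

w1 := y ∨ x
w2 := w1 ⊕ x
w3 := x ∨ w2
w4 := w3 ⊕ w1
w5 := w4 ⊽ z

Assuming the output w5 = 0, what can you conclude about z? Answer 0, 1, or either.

1

w5 = w4 ⊽ z must be 0, so at least one of w4, z is 1.
Every assignment with w5 = 0 has z = 1; there are 4 such assignment(s).
  x=0, y=0, z=1
  x=0, y=1, z=1
  x=1, y=0, z=1
  x=1, y=1, z=1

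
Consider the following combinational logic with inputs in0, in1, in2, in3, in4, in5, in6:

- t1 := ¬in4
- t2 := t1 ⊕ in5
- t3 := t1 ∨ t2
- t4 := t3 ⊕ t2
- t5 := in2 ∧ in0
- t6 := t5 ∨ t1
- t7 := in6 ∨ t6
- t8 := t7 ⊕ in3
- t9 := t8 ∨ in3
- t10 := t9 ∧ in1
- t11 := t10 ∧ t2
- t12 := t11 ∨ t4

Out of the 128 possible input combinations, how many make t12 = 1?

t12 = t11 ∨ t4 must be 1, so at least one of t11, t4 is 1.
Enumerating the 128 input combinations, 61 give t12 = 1 and 67 give t12 = 0.

61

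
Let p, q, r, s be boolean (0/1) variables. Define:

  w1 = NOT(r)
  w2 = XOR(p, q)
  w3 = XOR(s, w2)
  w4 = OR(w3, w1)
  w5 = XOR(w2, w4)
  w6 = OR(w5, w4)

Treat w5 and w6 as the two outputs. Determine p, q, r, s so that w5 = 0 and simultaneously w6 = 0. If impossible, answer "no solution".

p=1 q=1 r=1 s=0

Check with p=1 q=1 r=1 s=0:
w1 = NOT(r) = NOT 1 = 0
w2 = XOR(p, q) = XOR(1, 1) = 0
w3 = XOR(s, w2) = XOR(0, 0) = 0
w4 = OR(w3, w1) = OR(0, 0) = 0
w5 = XOR(w2, w4) = XOR(0, 0) = 0
w6 = OR(w5, w4) = OR(0, 0) = 0
So w5 = 0 and w6 = 0.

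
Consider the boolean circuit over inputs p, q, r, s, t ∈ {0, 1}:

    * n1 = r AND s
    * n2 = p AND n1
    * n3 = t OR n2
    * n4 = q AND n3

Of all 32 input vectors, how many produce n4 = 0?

n4 = q AND n3 must be 0, so at least one of q, n3 is 0.
Enumerating the 32 input combinations, 23 give n4 = 0 and 9 give n4 = 1.

23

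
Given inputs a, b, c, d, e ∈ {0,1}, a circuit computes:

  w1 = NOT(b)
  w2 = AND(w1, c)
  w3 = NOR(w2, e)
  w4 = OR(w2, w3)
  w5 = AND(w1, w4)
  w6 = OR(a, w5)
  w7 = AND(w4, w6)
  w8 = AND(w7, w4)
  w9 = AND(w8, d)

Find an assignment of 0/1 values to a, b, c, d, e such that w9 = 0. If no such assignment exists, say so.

w9 = AND(w8, d) must be 0, so at least one of w8, d is 0.
Check with a=0 b=1 c=0 d=1 e=0:
w1 = NOT(b) = NOT 1 = 0
w2 = AND(w1, c) = AND(0, 0) = 0
w3 = NOR(w2, e) = NOR(0, 0) = 1
w4 = OR(w2, w3) = OR(0, 1) = 1
w5 = AND(w1, w4) = AND(0, 1) = 0
w6 = OR(a, w5) = OR(0, 0) = 0
w7 = AND(w4, w6) = AND(1, 0) = 0
w8 = AND(w7, w4) = AND(0, 1) = 0
w9 = AND(w8, d) = AND(0, 1) = 0
So w9 = 0 as required.

a=0 b=1 c=0 d=1 e=0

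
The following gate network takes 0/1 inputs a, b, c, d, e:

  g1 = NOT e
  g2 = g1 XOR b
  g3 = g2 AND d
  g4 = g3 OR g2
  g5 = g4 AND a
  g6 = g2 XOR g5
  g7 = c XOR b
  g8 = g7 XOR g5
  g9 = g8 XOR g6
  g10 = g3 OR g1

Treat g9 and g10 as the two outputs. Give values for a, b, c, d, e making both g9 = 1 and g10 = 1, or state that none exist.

Check with a=1 b=1 c=0 d=1 e=0:
g1 = NOT e = NOT 0 = 1
g2 = g1 XOR b = 1 XOR 1 = 0
g3 = g2 AND d = 0 AND 1 = 0
g4 = g3 OR g2 = 0 OR 0 = 0
g5 = g4 AND a = 0 AND 1 = 0
g6 = g2 XOR g5 = 0 XOR 0 = 0
g7 = c XOR b = 0 XOR 1 = 1
g8 = g7 XOR g5 = 1 XOR 0 = 1
g9 = g8 XOR g6 = 1 XOR 0 = 1
g10 = g3 OR g1 = 0 OR 1 = 1
So g9 = 1 and g10 = 1.

a=1 b=1 c=0 d=1 e=0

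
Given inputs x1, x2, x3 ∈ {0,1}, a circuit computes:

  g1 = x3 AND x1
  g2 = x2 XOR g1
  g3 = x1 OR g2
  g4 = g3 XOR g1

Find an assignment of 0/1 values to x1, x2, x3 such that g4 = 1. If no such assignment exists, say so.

x1=0, x2=1, x3=1

Check with x1=0, x2=1, x3=1:
g1 = x3 AND x1 = 1 AND 0 = 0
g2 = x2 XOR g1 = 1 XOR 0 = 1
g3 = x1 OR g2 = 0 OR 1 = 1
g4 = g3 XOR g1 = 1 XOR 0 = 1
So g4 = 1 as required.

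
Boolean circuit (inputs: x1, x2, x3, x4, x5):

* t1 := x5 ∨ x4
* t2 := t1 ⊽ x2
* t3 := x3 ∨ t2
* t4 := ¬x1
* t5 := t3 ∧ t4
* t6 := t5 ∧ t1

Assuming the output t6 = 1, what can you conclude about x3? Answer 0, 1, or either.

t6 = t5 ∧ t1 must be 1, so both t5 = 1 and t1 = 1.
t5 = t3 ∧ t4 must be 1, so both t3 = 1 and t4 = 1.
t1 = x5 ∨ x4 must be 1, so at least one of x5, x4 is 1.
Every assignment with t6 = 1 has x3 = 1; there are 6 such assignment(s).

1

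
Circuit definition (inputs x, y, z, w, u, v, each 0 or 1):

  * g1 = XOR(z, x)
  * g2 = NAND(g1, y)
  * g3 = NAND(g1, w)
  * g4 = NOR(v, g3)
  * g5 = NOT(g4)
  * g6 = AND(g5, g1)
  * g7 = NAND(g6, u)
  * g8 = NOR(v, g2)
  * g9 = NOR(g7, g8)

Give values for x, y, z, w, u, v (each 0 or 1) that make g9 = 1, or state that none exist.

g9 = NOR(g7, g8) must be 1, so both g7 = 0 and g8 = 0.
g7 = NAND(g6, u) must be 0, so both g6 = 1 and u = 1.
Check with x=1 y=0 z=0 w=0 u=1 v=1:
g1 = XOR(z, x) = XOR(0, 1) = 1
g2 = NAND(g1, y) = NAND(1, 0) = 1
g3 = NAND(g1, w) = NAND(1, 0) = 1
g4 = NOR(v, g3) = NOR(1, 1) = 0
g5 = NOT(g4) = NOT 0 = 1
g6 = AND(g5, g1) = AND(1, 1) = 1
g7 = NAND(g6, u) = NAND(1, 1) = 0
g8 = NOR(v, g2) = NOR(1, 1) = 0
g9 = NOR(g7, g8) = NOR(0, 0) = 1
So g9 = 1 as required.

x=1 y=0 z=0 w=0 u=1 v=1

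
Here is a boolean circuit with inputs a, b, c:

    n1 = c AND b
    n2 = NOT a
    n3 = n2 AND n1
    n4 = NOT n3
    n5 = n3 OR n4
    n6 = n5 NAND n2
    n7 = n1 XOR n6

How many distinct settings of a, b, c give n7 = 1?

n7 = n1 XOR n6 must be 1, so n1 and n6 differ.
Enumerating the 8 input combinations, 4 give n7 = 1 and 4 give n7 = 0.

4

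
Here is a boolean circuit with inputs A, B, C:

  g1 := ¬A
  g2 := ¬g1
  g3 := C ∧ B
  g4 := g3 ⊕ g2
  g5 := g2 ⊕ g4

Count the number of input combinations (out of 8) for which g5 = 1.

2

g5 = g2 ⊕ g4 must be 1, so g2 and g4 differ.
Satisfying assignments:
  A=0, B=1, C=1
  A=1, B=1, C=1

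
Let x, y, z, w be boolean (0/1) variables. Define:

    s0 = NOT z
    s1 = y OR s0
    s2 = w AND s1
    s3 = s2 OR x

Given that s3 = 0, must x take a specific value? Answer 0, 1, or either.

s3 = s2 OR x must be 0, so both s2 = 0 and x = 0.
s2 = w AND s1 must be 0, so at least one of w, s1 is 0.
Every assignment with s3 = 0 has x = 0; there are 5 such assignment(s).

0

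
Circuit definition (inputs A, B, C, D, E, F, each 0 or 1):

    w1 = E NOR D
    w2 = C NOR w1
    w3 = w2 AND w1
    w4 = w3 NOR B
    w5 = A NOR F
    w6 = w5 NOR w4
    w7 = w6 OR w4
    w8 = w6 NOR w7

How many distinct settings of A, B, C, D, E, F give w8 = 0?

56

w8 = w6 NOR w7 must be 0, so at least one of w6, w7 is 1.
Enumerating the 64 input combinations, 56 give w8 = 0 and 8 give w8 = 1.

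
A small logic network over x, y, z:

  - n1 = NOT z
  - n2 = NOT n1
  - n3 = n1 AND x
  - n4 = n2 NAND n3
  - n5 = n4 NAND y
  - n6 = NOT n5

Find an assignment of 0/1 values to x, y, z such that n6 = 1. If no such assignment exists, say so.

n6 = NOT n5 must be 1, so n5 = 0.
n5 = n4 NAND y must be 0, so both n4 = 1 and y = 1.
Check with x=0 y=1 z=1:
n1 = NOT z = NOT 1 = 0
n2 = NOT n1 = NOT 0 = 1
n3 = n1 AND x = 0 AND 0 = 0
n4 = n2 NAND n3 = 1 NAND 0 = 1
n5 = n4 NAND y = 1 NAND 1 = 0
n6 = NOT n5 = NOT 0 = 1
So n6 = 1 as required.

x=0 y=1 z=1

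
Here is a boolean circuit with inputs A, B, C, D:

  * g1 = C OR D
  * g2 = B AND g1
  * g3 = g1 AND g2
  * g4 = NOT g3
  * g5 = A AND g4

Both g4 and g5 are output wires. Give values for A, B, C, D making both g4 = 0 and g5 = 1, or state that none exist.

Across all 16 input combinations, none give both g4 = 0 and g5 = 1.

no solution exists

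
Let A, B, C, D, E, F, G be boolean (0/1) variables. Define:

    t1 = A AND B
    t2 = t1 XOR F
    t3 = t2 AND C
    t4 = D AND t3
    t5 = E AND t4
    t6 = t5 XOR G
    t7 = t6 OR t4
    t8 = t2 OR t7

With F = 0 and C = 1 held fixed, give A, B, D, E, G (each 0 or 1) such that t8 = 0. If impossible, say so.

A=0 B=0 D=0 E=1 G=0

t8 = t2 OR t7 must be 0, so both t2 = 0 and t7 = 0.
t2 = t1 XOR F must be 0, so t1 and F are equal.
Check with F = 0 and C = 1 and A=0, B=0, D=0, E=1, G=0:
t1 = A AND B = 0 AND 0 = 0
t2 = t1 XOR F = 0 XOR 0 = 0
t3 = t2 AND C = 0 AND 1 = 0
t4 = D AND t3 = 0 AND 0 = 0
t5 = E AND t4 = 1 AND 0 = 0
t6 = t5 XOR G = 0 XOR 0 = 0
t7 = t6 OR t4 = 0 OR 0 = 0
t8 = t2 OR t7 = 0 OR 0 = 0
So t8 = 0.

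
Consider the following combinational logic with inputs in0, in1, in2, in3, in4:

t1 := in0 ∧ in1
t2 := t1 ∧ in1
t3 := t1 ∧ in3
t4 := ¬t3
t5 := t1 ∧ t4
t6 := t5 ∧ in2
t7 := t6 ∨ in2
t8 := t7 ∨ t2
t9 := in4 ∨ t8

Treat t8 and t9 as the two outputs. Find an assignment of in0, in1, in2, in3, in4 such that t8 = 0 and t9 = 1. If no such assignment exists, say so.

Check with in0=1, in1=0, in2=0, in3=1, in4=1:
t1 = in0 ∧ in1 = 1 ∧ 0 = 0
t2 = t1 ∧ in1 = 0 ∧ 0 = 0
t3 = t1 ∧ in3 = 0 ∧ 1 = 0
t4 = ¬t3 = ¬0 = 1
t5 = t1 ∧ t4 = 0 ∧ 1 = 0
t6 = t5 ∧ in2 = 0 ∧ 0 = 0
t7 = t6 ∨ in2 = 0 ∨ 0 = 0
t8 = t7 ∨ t2 = 0 ∨ 0 = 0
t9 = in4 ∨ t8 = 1 ∨ 0 = 1
So t8 = 0 and t9 = 1.

in0=1, in1=0, in2=0, in3=1, in4=1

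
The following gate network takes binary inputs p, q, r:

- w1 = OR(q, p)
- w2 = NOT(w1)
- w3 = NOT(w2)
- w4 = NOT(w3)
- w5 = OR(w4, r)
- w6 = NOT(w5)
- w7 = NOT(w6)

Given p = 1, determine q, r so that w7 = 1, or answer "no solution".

q=0 r=1

w7 = NOT(w6) must be 1, so w6 = 0.
Check with p = 1 and q=0, r=1:
w1 = OR(q, p) = OR(0, 1) = 1
w2 = NOT(w1) = NOT 1 = 0
w3 = NOT(w2) = NOT 0 = 1
w4 = NOT(w3) = NOT 1 = 0
w5 = OR(w4, r) = OR(0, 1) = 1
w6 = NOT(w5) = NOT 1 = 0
w7 = NOT(w6) = NOT 0 = 1
So w7 = 1.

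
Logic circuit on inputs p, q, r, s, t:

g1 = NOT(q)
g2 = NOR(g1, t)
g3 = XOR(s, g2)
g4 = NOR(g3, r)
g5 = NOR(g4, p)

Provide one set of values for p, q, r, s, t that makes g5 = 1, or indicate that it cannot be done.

g5 = NOR(g4, p) must be 1, so both g4 = 0 and p = 0.
g4 = NOR(g3, r) must be 0, so at least one of g3, r is 1.
Check with p=0 q=0 r=0 s=1 t=0:
g1 = NOT(q) = NOT 0 = 1
g2 = NOR(g1, t) = NOR(1, 0) = 0
g3 = XOR(s, g2) = XOR(1, 0) = 1
g4 = NOR(g3, r) = NOR(1, 0) = 0
g5 = NOR(g4, p) = NOR(0, 0) = 1
So g5 = 1 as required.

p=0 q=0 r=0 s=1 t=0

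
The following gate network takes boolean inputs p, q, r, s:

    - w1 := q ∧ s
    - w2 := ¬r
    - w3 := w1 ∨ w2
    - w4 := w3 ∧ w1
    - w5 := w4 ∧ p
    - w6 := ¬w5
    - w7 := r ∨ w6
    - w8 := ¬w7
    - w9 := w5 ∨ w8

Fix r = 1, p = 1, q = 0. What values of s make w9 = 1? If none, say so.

no solution exists

With r = 1, p = 1, q = 0 fixed, none of the 2 settings of s give w9 = 1.
For example, with s=1:
w1 = q ∧ s = 0 ∧ 1 = 0
w2 = ¬r = ¬1 = 0
w3 = w1 ∨ w2 = 0 ∨ 0 = 0
w4 = w3 ∧ w1 = 0 ∧ 0 = 0
w5 = w4 ∧ p = 0 ∧ 1 = 0
w6 = ¬w5 = ¬0 = 1
w7 = r ∨ w6 = 1 ∨ 1 = 1
w8 = ¬w7 = ¬1 = 0
w9 = w5 ∨ w8 = 0 ∨ 0 = 0
giving w9 = 0 ≠ 1.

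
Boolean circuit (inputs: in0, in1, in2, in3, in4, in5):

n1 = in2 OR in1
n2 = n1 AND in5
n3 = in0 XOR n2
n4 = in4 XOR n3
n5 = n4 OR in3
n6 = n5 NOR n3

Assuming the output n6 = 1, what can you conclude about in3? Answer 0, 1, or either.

n6 = n5 NOR n3 must be 1, so both n5 = 0 and n3 = 0.
n5 = n4 OR in3 must be 0, so both n4 = 0 and in3 = 0.
n3 = in0 XOR n2 must be 0, so in0 and n2 are equal.
Every assignment with n6 = 1 has in3 = 0; there are 8 such assignment(s).

0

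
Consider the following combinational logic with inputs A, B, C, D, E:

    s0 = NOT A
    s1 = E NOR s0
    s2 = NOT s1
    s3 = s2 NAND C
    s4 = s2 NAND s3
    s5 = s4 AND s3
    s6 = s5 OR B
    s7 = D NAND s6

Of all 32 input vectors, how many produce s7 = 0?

10

s7 = D NAND s6 must be 0, so both D = 1 and s6 = 1.
Enumerating the 32 input combinations, 10 give s7 = 0 and 22 give s7 = 1.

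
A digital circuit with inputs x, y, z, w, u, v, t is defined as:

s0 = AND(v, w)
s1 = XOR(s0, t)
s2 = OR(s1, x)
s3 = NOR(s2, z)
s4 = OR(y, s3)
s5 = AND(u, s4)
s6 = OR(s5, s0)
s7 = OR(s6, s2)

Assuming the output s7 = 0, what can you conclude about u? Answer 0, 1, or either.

Both values of u occur among assignments with s7 = 0:
  u=0: x=0, y=0, z=0, w=0, u=0, v=0, t=0
  u=1: x=0, y=0, z=1, w=0, u=1, v=0, t=0

either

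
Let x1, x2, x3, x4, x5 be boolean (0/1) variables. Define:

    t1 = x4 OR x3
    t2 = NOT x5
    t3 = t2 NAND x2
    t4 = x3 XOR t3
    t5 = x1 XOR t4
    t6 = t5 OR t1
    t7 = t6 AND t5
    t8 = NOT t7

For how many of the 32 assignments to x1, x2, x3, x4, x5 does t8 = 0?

16

t8 = NOT t7 must be 0, so t7 = 1.
t7 = t6 AND t5 must be 1, so both t6 = 1 and t5 = 1.
Enumerating the 32 input combinations, 16 give t8 = 0 and 16 give t8 = 1.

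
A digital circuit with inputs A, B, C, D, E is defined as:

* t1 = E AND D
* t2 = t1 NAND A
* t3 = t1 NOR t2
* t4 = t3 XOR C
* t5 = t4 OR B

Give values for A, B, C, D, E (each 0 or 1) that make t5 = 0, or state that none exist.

t5 = t4 OR B must be 0, so both t4 = 0 and B = 0.
t4 = t3 XOR C must be 0, so t3 and C are equal.
Check with A=0, B=0, C=0, D=1, E=0:
t1 = E AND D = 0 AND 1 = 0
t2 = t1 NAND A = 0 NAND 0 = 1
t3 = t1 NOR t2 = 0 NOR 1 = 0
t4 = t3 XOR C = 0 XOR 0 = 0
t5 = t4 OR B = 0 OR 0 = 0
So t5 = 0 as required.

A=0, B=0, C=0, D=1, E=0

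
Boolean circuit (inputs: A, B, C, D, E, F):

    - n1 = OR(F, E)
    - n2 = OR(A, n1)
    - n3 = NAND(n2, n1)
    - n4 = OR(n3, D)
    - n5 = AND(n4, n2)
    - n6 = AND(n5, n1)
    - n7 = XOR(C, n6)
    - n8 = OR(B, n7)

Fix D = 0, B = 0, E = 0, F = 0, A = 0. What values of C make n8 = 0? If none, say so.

Check with D = 0, B = 0, E = 0, F = 0, A = 0 and C=0:
n1 = OR(F, E) = OR(0, 0) = 0
n2 = OR(A, n1) = OR(0, 0) = 0
n3 = NAND(n2, n1) = NAND(0, 0) = 1
n4 = OR(n3, D) = OR(1, 0) = 1
n5 = AND(n4, n2) = AND(1, 0) = 0
n6 = AND(n5, n1) = AND(0, 0) = 0
n7 = XOR(C, n6) = XOR(0, 0) = 0
n8 = OR(B, n7) = OR(0, 0) = 0
So n8 = 0.

C=0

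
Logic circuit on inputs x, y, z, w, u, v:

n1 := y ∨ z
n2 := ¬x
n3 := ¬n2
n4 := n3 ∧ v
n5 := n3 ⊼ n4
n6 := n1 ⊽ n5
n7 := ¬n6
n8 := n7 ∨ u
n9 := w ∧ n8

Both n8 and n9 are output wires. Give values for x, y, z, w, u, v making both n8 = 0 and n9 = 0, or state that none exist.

x=1, y=0, z=0, w=0, u=0, v=1

Check with x=1, y=0, z=0, w=0, u=0, v=1:
n1 = y ∨ z = 0 ∨ 0 = 0
n2 = ¬x = ¬1 = 0
n3 = ¬n2 = ¬0 = 1
n4 = n3 ∧ v = 1 ∧ 1 = 1
n5 = n3 ⊼ n4 = 1 ⊼ 1 = 0
n6 = n1 ⊽ n5 = 0 ⊽ 0 = 1
n7 = ¬n6 = ¬1 = 0
n8 = n7 ∨ u = 0 ∨ 0 = 0
n9 = w ∧ n8 = 0 ∧ 0 = 0
So n8 = 0 and n9 = 0.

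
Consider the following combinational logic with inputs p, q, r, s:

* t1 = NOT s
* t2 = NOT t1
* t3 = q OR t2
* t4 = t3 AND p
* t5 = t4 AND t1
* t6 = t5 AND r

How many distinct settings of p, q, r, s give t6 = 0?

15

t6 = t5 AND r must be 0, so at least one of t5, r is 0.
Enumerating the 16 input combinations, 15 give t6 = 0 and 1 give t6 = 1.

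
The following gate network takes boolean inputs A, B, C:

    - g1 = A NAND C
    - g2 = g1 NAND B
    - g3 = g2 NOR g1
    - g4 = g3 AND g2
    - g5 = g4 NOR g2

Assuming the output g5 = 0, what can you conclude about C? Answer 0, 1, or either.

Both values of C occur among assignments with g5 = 0:
  C=0: A=0, B=0, C=0
  C=1: A=0, B=0, C=1

either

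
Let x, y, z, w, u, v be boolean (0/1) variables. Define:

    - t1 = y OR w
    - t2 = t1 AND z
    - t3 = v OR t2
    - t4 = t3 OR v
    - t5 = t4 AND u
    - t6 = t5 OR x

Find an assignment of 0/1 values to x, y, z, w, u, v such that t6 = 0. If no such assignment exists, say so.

x=0 y=0 z=0 w=0 u=0 v=1

t6 = t5 OR x must be 0, so both t5 = 0 and x = 0.
Check with x=0 y=0 z=0 w=0 u=0 v=1:
t1 = y OR w = 0 OR 0 = 0
t2 = t1 AND z = 0 AND 0 = 0
t3 = v OR t2 = 1 OR 0 = 1
t4 = t3 OR v = 1 OR 1 = 1
t5 = t4 AND u = 1 AND 0 = 0
t6 = t5 OR x = 0 OR 0 = 0
So t6 = 0 as required.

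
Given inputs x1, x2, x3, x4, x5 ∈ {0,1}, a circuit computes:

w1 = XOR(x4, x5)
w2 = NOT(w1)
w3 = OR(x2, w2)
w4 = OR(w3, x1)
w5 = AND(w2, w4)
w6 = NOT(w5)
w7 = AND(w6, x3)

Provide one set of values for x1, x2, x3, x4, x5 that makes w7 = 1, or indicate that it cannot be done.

x1=0, x2=0, x3=1, x4=1, x5=0

w7 = AND(w6, x3) must be 1, so both w6 = 1 and x3 = 1.
Check with x1=0, x2=0, x3=1, x4=1, x5=0:
w1 = XOR(x4, x5) = XOR(1, 0) = 1
w2 = NOT(w1) = NOT 1 = 0
w3 = OR(x2, w2) = OR(0, 0) = 0
w4 = OR(w3, x1) = OR(0, 0) = 0
w5 = AND(w2, w4) = AND(0, 0) = 0
w6 = NOT(w5) = NOT 0 = 1
w7 = AND(w6, x3) = AND(1, 1) = 1
So w7 = 1 as required.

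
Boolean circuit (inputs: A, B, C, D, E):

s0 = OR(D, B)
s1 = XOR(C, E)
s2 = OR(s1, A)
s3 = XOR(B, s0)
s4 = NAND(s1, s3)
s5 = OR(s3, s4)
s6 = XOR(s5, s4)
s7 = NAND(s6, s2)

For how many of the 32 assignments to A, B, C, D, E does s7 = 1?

s7 = NAND(s6, s2) must be 1, so at least one of s6, s2 is 0.
Enumerating the 32 input combinations, 28 give s7 = 1 and 4 give s7 = 0.

28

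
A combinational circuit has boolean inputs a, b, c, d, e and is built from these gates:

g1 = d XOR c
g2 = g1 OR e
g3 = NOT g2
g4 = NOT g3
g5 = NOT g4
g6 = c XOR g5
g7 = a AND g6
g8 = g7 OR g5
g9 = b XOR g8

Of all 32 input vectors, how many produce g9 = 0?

16

g9 = b XOR g8 must be 0, so b and g8 are equal.
Enumerating the 32 input combinations, 16 give g9 = 0 and 16 give g9 = 1.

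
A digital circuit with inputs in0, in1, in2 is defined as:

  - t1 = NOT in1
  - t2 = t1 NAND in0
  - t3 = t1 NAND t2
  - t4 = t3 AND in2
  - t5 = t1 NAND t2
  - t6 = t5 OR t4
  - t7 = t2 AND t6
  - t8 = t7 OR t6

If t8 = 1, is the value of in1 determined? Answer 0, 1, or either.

Both values of in1 occur among assignments with t8 = 1:
  in1=0: in0=1, in1=0, in2=0
  in1=1: in0=0, in1=1, in2=0

either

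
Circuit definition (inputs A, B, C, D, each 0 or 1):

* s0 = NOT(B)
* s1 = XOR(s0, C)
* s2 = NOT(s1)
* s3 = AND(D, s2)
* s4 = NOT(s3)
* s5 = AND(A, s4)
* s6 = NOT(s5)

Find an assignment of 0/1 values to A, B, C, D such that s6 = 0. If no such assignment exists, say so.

A=1 B=0 C=0 D=1

s6 = NOT(s5) must be 0, so s5 = 1.
Check with A=1 B=0 C=0 D=1:
s0 = NOT(B) = NOT 0 = 1
s1 = XOR(s0, C) = XOR(1, 0) = 1
s2 = NOT(s1) = NOT 1 = 0
s3 = AND(D, s2) = AND(1, 0) = 0
s4 = NOT(s3) = NOT 0 = 1
s5 = AND(A, s4) = AND(1, 1) = 1
s6 = NOT(s5) = NOT 1 = 0
So s6 = 0 as required.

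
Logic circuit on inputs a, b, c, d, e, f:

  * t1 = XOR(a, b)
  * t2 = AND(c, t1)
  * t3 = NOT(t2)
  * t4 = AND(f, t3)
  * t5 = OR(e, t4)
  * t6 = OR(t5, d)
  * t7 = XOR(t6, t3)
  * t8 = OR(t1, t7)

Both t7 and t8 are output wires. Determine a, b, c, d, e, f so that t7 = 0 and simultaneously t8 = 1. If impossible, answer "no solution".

Check with a=0, b=1, c=0, d=0, e=1, f=0:
t1 = XOR(a, b) = XOR(0, 1) = 1
t2 = AND(c, t1) = AND(0, 1) = 0
t3 = NOT(t2) = NOT 0 = 1
t4 = AND(f, t3) = AND(0, 1) = 0
t5 = OR(e, t4) = OR(1, 0) = 1
t6 = OR(t5, d) = OR(1, 0) = 1
t7 = XOR(t6, t3) = XOR(1, 1) = 0
t8 = OR(t1, t7) = OR(1, 0) = 1
So t7 = 0 and t8 = 1.

a=0, b=1, c=0, d=0, e=1, f=0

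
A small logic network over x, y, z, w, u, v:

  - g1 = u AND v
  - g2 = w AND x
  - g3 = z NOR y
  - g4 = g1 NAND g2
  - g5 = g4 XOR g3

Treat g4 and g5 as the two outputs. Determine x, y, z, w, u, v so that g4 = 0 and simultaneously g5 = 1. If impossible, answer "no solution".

Check with x=1, y=0, z=0, w=1, u=1, v=1:
g1 = u AND v = 1 AND 1 = 1
g2 = w AND x = 1 AND 1 = 1
g3 = z NOR y = 0 NOR 0 = 1
g4 = g1 NAND g2 = 1 NAND 1 = 0
g5 = g4 XOR g3 = 0 XOR 1 = 1
So g4 = 0 and g5 = 1.

x=1, y=0, z=0, w=1, u=1, v=1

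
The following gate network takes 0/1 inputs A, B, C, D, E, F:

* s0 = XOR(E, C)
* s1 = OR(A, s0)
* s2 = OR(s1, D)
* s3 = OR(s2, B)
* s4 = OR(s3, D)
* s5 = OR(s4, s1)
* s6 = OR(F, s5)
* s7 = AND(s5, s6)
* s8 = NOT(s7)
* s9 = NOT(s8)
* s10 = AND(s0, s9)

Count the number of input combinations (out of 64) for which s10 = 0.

s10 = AND(s0, s9) must be 0, so at least one of s0, s9 is 0.
Enumerating the 64 input combinations, 32 give s10 = 0 and 32 give s10 = 1.

32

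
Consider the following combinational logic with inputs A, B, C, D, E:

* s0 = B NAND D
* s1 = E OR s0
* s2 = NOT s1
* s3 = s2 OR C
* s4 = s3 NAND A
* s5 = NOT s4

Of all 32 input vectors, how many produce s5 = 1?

9

s5 = NOT s4 must be 1, so s4 = 0.
s4 = s3 NAND A must be 0, so both s3 = 1 and A = 1.
Enumerating the 32 input combinations, 9 give s5 = 1 and 23 give s5 = 0.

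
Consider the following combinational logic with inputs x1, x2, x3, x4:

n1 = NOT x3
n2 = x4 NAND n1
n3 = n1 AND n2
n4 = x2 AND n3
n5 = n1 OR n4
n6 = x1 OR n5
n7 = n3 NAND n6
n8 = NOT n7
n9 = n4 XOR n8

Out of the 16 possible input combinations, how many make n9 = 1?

2

n9 = n4 XOR n8 must be 1, so n4 and n8 differ.
Satisfying assignments:
  x1=0, x2=0, x3=0, x4=0
  x1=1, x2=0, x3=0, x4=0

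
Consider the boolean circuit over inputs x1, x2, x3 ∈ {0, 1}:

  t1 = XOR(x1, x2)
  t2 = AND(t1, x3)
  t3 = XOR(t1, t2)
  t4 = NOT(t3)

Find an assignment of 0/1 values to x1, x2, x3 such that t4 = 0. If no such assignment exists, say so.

x1=1, x2=0, x3=0

Check with x1=1, x2=0, x3=0:
t1 = XOR(x1, x2) = XOR(1, 0) = 1
t2 = AND(t1, x3) = AND(1, 0) = 0
t3 = XOR(t1, t2) = XOR(1, 0) = 1
t4 = NOT(t3) = NOT 1 = 0
So t4 = 0 as required.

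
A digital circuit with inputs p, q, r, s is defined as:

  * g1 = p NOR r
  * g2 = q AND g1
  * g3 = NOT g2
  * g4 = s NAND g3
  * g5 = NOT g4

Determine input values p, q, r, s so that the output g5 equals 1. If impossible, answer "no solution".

g5 = NOT g4 must be 1, so g4 = 0.
g4 = s NAND g3 must be 0, so both s = 1 and g3 = 1.
g3 = NOT g2 must be 1, so g2 = 0.
Check with p=1, q=0, r=1, s=1:
g1 = p NOR r = 1 NOR 1 = 0
g2 = q AND g1 = 0 AND 0 = 0
g3 = NOT g2 = NOT 0 = 1
g4 = s NAND g3 = 1 NAND 1 = 0
g5 = NOT g4 = NOT 0 = 1
So g5 = 1 as required.

p=1, q=0, r=1, s=1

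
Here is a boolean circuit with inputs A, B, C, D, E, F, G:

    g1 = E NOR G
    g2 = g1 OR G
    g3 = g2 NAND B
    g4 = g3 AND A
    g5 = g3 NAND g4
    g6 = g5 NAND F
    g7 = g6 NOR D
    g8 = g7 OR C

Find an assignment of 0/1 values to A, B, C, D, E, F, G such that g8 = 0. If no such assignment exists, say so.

A=0 B=1 C=0 D=0 E=1 F=0 G=0

g8 = g7 OR C must be 0, so both g7 = 0 and C = 0.
g7 = g6 NOR D must be 0, so at least one of g6, D is 1.
Check with A=0 B=1 C=0 D=0 E=1 F=0 G=0:
g1 = E NOR G = 1 NOR 0 = 0
g2 = g1 OR G = 0 OR 0 = 0
g3 = g2 NAND B = 0 NAND 1 = 1
g4 = g3 AND A = 1 AND 0 = 0
g5 = g3 NAND g4 = 1 NAND 0 = 1
g6 = g5 NAND F = 1 NAND 0 = 1
g7 = g6 NOR D = 1 NOR 0 = 0
g8 = g7 OR C = 0 OR 0 = 0
So g8 = 0 as required.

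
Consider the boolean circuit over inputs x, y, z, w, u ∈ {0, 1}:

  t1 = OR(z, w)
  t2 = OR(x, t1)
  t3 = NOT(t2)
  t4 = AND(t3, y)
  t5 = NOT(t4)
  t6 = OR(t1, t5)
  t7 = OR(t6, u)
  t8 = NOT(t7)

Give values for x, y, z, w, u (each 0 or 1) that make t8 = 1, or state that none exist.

x=0, y=1, z=0, w=0, u=0

t8 = NOT(t7) must be 1, so t7 = 0.
t7 = OR(t6, u) must be 0, so both t6 = 0 and u = 0.
t6 = OR(t1, t5) must be 0, so both t1 = 0 and t5 = 0.
Check with x=0, y=1, z=0, w=0, u=0:
t1 = OR(z, w) = OR(0, 0) = 0
t2 = OR(x, t1) = OR(0, 0) = 0
t3 = NOT(t2) = NOT 0 = 1
t4 = AND(t3, y) = AND(1, 1) = 1
t5 = NOT(t4) = NOT 1 = 0
t6 = OR(t1, t5) = OR(0, 0) = 0
t7 = OR(t6, u) = OR(0, 0) = 0
t8 = NOT(t7) = NOT 0 = 1
So t8 = 1 as required.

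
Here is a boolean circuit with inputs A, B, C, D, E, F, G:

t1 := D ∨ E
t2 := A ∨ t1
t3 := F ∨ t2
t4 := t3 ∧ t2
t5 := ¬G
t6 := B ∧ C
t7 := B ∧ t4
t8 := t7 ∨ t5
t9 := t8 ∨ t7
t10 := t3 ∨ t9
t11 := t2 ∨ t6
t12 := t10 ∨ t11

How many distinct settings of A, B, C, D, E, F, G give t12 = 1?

t12 = t10 ∨ t11 must be 1, so at least one of t10, t11 is 1.
Enumerating the 128 input combinations, 125 give t12 = 1 and 3 give t12 = 0.

125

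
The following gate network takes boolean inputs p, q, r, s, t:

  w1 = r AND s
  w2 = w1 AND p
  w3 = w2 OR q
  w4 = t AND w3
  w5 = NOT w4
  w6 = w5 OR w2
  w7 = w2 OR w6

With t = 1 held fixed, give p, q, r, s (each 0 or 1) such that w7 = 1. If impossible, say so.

p=1, q=0, r=0, s=0

w7 = w2 OR w6 must be 1, so at least one of w2, w6 is 1.
Check with t = 1 and p=1, q=0, r=0, s=0:
w1 = r AND s = 0 AND 0 = 0
w2 = w1 AND p = 0 AND 1 = 0
w3 = w2 OR q = 0 OR 0 = 0
w4 = t AND w3 = 1 AND 0 = 0
w5 = NOT w4 = NOT 0 = 1
w6 = w5 OR w2 = 1 OR 0 = 1
w7 = w2 OR w6 = 0 OR 1 = 1
So w7 = 1.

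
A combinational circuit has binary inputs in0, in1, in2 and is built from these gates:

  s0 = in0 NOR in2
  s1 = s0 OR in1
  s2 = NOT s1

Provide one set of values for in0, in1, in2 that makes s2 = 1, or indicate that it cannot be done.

in0=1 in1=0 in2=0

Check with in0=1 in1=0 in2=0:
s0 = in0 NOR in2 = 1 NOR 0 = 0
s1 = s0 OR in1 = 0 OR 0 = 0
s2 = NOT s1 = NOT 0 = 1
So s2 = 1 as required.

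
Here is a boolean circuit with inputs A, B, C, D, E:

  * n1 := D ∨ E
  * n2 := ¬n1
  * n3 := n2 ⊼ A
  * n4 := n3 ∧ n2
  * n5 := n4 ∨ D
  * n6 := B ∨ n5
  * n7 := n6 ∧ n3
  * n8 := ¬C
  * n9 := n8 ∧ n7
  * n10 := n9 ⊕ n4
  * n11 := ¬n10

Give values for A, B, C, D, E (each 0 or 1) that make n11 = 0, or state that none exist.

A=0, B=0, C=0, D=1, E=1

n11 = ¬n10 must be 0, so n10 = 1.
n10 = n9 ⊕ n4 must be 1, so n9 and n4 differ.
Check with A=0, B=0, C=0, D=1, E=1:
n1 = D ∨ E = 1 ∨ 1 = 1
n2 = ¬n1 = ¬1 = 0
n3 = n2 ⊼ A = 0 ⊼ 0 = 1
n4 = n3 ∧ n2 = 1 ∧ 0 = 0
n5 = n4 ∨ D = 0 ∨ 1 = 1
n6 = B ∨ n5 = 0 ∨ 1 = 1
n7 = n6 ∧ n3 = 1 ∧ 1 = 1
n8 = ¬C = ¬0 = 1
n9 = n8 ∧ n7 = 1 ∧ 1 = 1
n10 = n9 ⊕ n4 = 1 ⊕ 0 = 1
n11 = ¬n10 = ¬1 = 0
So n11 = 0 as required.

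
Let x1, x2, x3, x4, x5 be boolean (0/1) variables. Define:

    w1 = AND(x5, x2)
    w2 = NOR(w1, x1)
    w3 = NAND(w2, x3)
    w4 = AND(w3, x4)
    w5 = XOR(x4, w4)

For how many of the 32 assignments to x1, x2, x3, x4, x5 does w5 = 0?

29

w5 = XOR(x4, w4) must be 0, so x4 and w4 are equal.
Enumerating the 32 input combinations, 29 give w5 = 0 and 3 give w5 = 1.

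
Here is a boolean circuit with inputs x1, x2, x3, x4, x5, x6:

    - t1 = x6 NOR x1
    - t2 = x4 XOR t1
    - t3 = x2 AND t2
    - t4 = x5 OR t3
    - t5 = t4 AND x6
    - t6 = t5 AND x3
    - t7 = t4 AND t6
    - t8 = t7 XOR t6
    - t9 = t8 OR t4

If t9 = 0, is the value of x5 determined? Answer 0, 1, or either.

0

t9 = t8 OR t4 must be 0, so both t8 = 0 and t4 = 0.
Every assignment with t9 = 0 has x5 = 0; there are 24 such assignment(s).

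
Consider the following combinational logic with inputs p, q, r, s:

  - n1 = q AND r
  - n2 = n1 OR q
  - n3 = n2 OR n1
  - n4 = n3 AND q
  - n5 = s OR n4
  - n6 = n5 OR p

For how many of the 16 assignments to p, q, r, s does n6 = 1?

14

n6 = n5 OR p must be 1, so at least one of n5, p is 1.
Enumerating the 16 input combinations, 14 give n6 = 1 and 2 give n6 = 0.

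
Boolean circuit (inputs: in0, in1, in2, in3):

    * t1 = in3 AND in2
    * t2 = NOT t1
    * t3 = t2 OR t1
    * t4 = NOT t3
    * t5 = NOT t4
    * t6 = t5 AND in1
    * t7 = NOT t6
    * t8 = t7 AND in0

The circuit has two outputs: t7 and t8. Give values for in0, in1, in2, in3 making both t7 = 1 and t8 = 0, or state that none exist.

Check with in0=0, in1=0, in2=1, in3=0:
t1 = in3 AND in2 = 0 AND 1 = 0
t2 = NOT t1 = NOT 0 = 1
t3 = t2 OR t1 = 1 OR 0 = 1
t4 = NOT t3 = NOT 1 = 0
t5 = NOT t4 = NOT 0 = 1
t6 = t5 AND in1 = 1 AND 0 = 0
t7 = NOT t6 = NOT 0 = 1
t8 = t7 AND in0 = 1 AND 0 = 0
So t7 = 1 and t8 = 0.

in0=0, in1=0, in2=1, in3=0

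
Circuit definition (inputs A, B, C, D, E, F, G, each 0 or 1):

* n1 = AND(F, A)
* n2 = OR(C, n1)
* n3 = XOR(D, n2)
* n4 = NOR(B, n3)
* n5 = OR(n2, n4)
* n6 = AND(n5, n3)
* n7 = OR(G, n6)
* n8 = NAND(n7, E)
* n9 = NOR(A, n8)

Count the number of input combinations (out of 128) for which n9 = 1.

n9 = NOR(A, n8) must be 1, so both A = 0 and n8 = 0.
n8 = NAND(n7, E) must be 0, so both n7 = 1 and E = 1.
n7 = OR(G, n6) must be 1, so at least one of G, n6 is 1.
Enumerating the 128 input combinations, 20 give n9 = 1 and 108 give n9 = 0.

20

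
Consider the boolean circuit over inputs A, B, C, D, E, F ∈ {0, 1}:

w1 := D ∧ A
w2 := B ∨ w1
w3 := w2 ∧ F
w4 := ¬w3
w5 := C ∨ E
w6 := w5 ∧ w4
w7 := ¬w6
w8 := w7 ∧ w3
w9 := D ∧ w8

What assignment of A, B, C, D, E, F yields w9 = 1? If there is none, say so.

A=1, B=0, C=1, D=1, E=0, F=1

w9 = D ∧ w8 must be 1, so both D = 1 and w8 = 1.
w8 = w7 ∧ w3 must be 1, so both w7 = 1 and w3 = 1.
w7 = ¬w6 must be 1, so w6 = 0.
Check with A=1, B=0, C=1, D=1, E=0, F=1:
w1 = D ∧ A = 1 ∧ 1 = 1
w2 = B ∨ w1 = 0 ∨ 1 = 1
w3 = w2 ∧ F = 1 ∧ 1 = 1
w4 = ¬w3 = ¬1 = 0
w5 = C ∨ E = 1 ∨ 0 = 1
w6 = w5 ∧ w4 = 1 ∧ 0 = 0
w7 = ¬w6 = ¬0 = 1
w8 = w7 ∧ w3 = 1 ∧ 1 = 1
w9 = D ∧ w8 = 1 ∧ 1 = 1
So w9 = 1 as required.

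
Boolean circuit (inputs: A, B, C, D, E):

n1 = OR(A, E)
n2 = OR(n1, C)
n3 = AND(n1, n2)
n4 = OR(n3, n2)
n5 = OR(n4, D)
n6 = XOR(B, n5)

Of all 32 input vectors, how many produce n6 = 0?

n6 = XOR(B, n5) must be 0, so B and n5 are equal.
Enumerating the 32 input combinations, 16 give n6 = 0 and 16 give n6 = 1.

16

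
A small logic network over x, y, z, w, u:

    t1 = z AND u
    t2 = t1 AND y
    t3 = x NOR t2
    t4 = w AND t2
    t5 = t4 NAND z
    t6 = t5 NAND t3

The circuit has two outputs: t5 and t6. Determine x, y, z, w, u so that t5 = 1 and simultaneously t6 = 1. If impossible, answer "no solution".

x=1 y=0 z=1 w=1 u=1

Check with x=1 y=0 z=1 w=1 u=1:
t1 = z AND u = 1 AND 1 = 1
t2 = t1 AND y = 1 AND 0 = 0
t3 = x NOR t2 = 1 NOR 0 = 0
t4 = w AND t2 = 1 AND 0 = 0
t5 = t4 NAND z = 0 NAND 1 = 1
t6 = t5 NAND t3 = 1 NAND 0 = 1
So t5 = 1 and t6 = 1.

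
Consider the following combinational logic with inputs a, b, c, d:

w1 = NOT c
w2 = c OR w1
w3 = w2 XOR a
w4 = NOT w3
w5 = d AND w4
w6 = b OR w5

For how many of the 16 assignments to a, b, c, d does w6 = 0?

w6 = b OR w5 must be 0, so both b = 0 and w5 = 0.
Enumerating the 16 input combinations, 6 give w6 = 0 and 10 give w6 = 1.

6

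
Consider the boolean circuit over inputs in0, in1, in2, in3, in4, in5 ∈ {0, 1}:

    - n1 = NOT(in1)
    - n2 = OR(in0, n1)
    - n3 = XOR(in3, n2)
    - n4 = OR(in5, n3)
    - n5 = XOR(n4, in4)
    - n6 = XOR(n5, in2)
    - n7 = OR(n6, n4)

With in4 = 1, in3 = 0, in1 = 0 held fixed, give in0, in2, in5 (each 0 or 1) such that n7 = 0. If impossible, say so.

no solution exists

With in4 = 1, in3 = 0, in1 = 0 fixed, none of the 8 settings of in0, in2, in5 give n7 = 0.
For example, with in0=1, in2=0, in5=1:
n1 = NOT(in1) = NOT 0 = 1
n2 = OR(in0, n1) = OR(1, 1) = 1
n3 = XOR(in3, n2) = XOR(0, 1) = 1
n4 = OR(in5, n3) = OR(1, 1) = 1
n5 = XOR(n4, in4) = XOR(1, 1) = 0
n6 = XOR(n5, in2) = XOR(0, 0) = 0
n7 = OR(n6, n4) = OR(0, 1) = 1
giving n7 = 1 ≠ 0.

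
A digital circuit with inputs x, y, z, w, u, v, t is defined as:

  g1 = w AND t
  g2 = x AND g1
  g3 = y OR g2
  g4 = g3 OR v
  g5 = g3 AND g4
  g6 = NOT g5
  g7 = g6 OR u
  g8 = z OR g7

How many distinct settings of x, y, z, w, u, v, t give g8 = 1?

110

g8 = z OR g7 must be 1, so at least one of z, g7 is 1.
Enumerating the 128 input combinations, 110 give g8 = 1 and 18 give g8 = 0.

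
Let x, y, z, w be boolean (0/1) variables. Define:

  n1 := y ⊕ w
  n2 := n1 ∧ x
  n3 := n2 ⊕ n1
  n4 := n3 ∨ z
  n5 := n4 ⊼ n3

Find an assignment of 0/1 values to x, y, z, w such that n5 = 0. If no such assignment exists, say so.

x=0, y=1, z=0, w=0

n5 = n4 ⊼ n3 must be 0, so both n4 = 1 and n3 = 1.
n4 = n3 ∨ z must be 1, so at least one of n3, z is 1.
Check with x=0, y=1, z=0, w=0:
n1 = y ⊕ w = 1 ⊕ 0 = 1
n2 = n1 ∧ x = 1 ∧ 0 = 0
n3 = n2 ⊕ n1 = 0 ⊕ 1 = 1
n4 = n3 ∨ z = 1 ∨ 0 = 1
n5 = n4 ⊼ n3 = 1 ⊼ 1 = 0
So n5 = 0 as required.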